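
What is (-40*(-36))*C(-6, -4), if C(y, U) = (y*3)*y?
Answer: 155520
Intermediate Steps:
C(y, U) = 3*y² (C(y, U) = (3*y)*y = 3*y²)
(-40*(-36))*C(-6, -4) = (-40*(-36))*(3*(-6)²) = 1440*(3*36) = 1440*108 = 155520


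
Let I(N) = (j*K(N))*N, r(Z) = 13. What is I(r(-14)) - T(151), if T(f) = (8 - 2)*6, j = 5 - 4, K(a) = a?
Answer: 133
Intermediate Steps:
j = 1
T(f) = 36 (T(f) = 6*6 = 36)
I(N) = N**2 (I(N) = (1*N)*N = N*N = N**2)
I(r(-14)) - T(151) = 13**2 - 1*36 = 169 - 36 = 133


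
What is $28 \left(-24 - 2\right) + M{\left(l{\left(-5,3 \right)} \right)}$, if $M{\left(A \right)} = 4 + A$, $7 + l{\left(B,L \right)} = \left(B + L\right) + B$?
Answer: $-738$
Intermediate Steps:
$l{\left(B,L \right)} = -7 + L + 2 B$ ($l{\left(B,L \right)} = -7 + \left(\left(B + L\right) + B\right) = -7 + \left(L + 2 B\right) = -7 + L + 2 B$)
$28 \left(-24 - 2\right) + M{\left(l{\left(-5,3 \right)} \right)} = 28 \left(-24 - 2\right) + \left(4 + \left(-7 + 3 + 2 \left(-5\right)\right)\right) = 28 \left(-24 - 2\right) + \left(4 - 14\right) = 28 \left(-26\right) + \left(4 - 14\right) = -728 - 10 = -738$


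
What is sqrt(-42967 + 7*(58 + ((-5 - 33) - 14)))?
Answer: 5*I*sqrt(1717) ≈ 207.18*I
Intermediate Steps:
sqrt(-42967 + 7*(58 + ((-5 - 33) - 14))) = sqrt(-42967 + 7*(58 + (-38 - 14))) = sqrt(-42967 + 7*(58 - 52)) = sqrt(-42967 + 7*6) = sqrt(-42967 + 42) = sqrt(-42925) = 5*I*sqrt(1717)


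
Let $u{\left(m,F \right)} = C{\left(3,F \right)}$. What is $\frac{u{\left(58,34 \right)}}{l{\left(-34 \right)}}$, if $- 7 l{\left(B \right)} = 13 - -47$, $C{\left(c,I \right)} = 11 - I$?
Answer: $\frac{161}{60} \approx 2.6833$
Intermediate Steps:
$l{\left(B \right)} = - \frac{60}{7}$ ($l{\left(B \right)} = - \frac{13 - -47}{7} = - \frac{13 + 47}{7} = \left(- \frac{1}{7}\right) 60 = - \frac{60}{7}$)
$u{\left(m,F \right)} = 11 - F$
$\frac{u{\left(58,34 \right)}}{l{\left(-34 \right)}} = \frac{11 - 34}{- \frac{60}{7}} = \left(11 - 34\right) \left(- \frac{7}{60}\right) = \left(-23\right) \left(- \frac{7}{60}\right) = \frac{161}{60}$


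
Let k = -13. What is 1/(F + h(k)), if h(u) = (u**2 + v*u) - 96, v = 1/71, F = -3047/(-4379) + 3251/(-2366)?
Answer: 735610694/53065979563 ≈ 0.013862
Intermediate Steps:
F = -7026927/10360714 (F = -3047*(-1/4379) + 3251*(-1/2366) = 3047/4379 - 3251/2366 = -7026927/10360714 ≈ -0.67823)
v = 1/71 ≈ 0.014085
h(u) = -96 + u**2 + u/71 (h(u) = (u**2 + u/71) - 96 = -96 + u**2 + u/71)
1/(F + h(k)) = 1/(-7026927/10360714 + (-96 + (-13)**2 + (1/71)*(-13))) = 1/(-7026927/10360714 + (-96 + 169 - 13/71)) = 1/(-7026927/10360714 + 5170/71) = 1/(53065979563/735610694) = 735610694/53065979563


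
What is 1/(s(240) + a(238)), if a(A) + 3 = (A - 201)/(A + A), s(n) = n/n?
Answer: -476/915 ≈ -0.52022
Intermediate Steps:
s(n) = 1
a(A) = -3 + (-201 + A)/(2*A) (a(A) = -3 + (A - 201)/(A + A) = -3 + (-201 + A)/((2*A)) = -3 + (-201 + A)*(1/(2*A)) = -3 + (-201 + A)/(2*A))
1/(s(240) + a(238)) = 1/(1 + (½)*(-201 - 5*238)/238) = 1/(1 + (½)*(1/238)*(-201 - 1190)) = 1/(1 + (½)*(1/238)*(-1391)) = 1/(1 - 1391/476) = 1/(-915/476) = -476/915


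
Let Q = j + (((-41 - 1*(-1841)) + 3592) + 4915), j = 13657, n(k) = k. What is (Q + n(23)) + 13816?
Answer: 37803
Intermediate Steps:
Q = 23964 (Q = 13657 + (((-41 - 1*(-1841)) + 3592) + 4915) = 13657 + (((-41 + 1841) + 3592) + 4915) = 13657 + ((1800 + 3592) + 4915) = 13657 + (5392 + 4915) = 13657 + 10307 = 23964)
(Q + n(23)) + 13816 = (23964 + 23) + 13816 = 23987 + 13816 = 37803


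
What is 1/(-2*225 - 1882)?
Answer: -1/2332 ≈ -0.00042882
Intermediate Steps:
1/(-2*225 - 1882) = 1/(-450 - 1882) = 1/(-2332) = -1/2332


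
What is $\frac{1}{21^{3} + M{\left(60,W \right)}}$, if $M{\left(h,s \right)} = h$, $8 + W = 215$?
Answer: $\frac{1}{9321} \approx 0.00010728$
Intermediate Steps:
$W = 207$ ($W = -8 + 215 = 207$)
$\frac{1}{21^{3} + M{\left(60,W \right)}} = \frac{1}{21^{3} + 60} = \frac{1}{9261 + 60} = \frac{1}{9321}$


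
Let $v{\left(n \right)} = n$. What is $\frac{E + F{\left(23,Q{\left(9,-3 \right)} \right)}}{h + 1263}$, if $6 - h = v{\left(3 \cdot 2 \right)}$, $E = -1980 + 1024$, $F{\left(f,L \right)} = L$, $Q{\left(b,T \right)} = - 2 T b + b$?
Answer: $- \frac{893}{1263} \approx -0.70705$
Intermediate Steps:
$Q{\left(b,T \right)} = b - 2 T b$ ($Q{\left(b,T \right)} = - 2 T b + b = b - 2 T b$)
$E = -956$
$h = 0$ ($h = 6 - 3 \cdot 2 = 6 - 6 = 0$)
$\frac{E + F{\left(23,Q{\left(9,-3 \right)} \right)}}{h + 1263} = \frac{-956 + 9 \left(1 - -6\right)}{0 + 1263} = \frac{-956 + 9 \left(1 + 6\right)}{1263} = \left(-956 + 9 \cdot 7\right) \frac{1}{1263} = \left(-956 + 63\right) \frac{1}{1263} = \left(-893\right) \frac{1}{1263} = - \frac{893}{1263}$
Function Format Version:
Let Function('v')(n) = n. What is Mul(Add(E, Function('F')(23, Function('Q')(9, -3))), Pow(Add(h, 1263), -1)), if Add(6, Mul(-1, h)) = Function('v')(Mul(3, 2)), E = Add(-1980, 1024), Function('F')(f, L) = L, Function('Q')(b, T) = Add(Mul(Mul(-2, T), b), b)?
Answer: Rational(-893, 1263) ≈ -0.70705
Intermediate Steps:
Function('Q')(b, T) = Add(b, Mul(-2, T, b)) (Function('Q')(b, T) = Add(Mul(-2, T, b), b) = Add(b, Mul(-2, T, b)))
E = -956
h = 0 (h = Add(6, Mul(-1, Mul(3, 2))) = Add(6, Mul(-1, 6)) = Add(6, -6) = 0)
Mul(Add(E, Function('F')(23, Function('Q')(9, -3))), Pow(Add(h, 1263), -1)) = Mul(Add(-956, Mul(9, Add(1, Mul(-2, -3)))), Pow(Add(0, 1263), -1)) = Mul(Add(-956, Mul(9, Add(1, 6))), Pow(1263, -1)) = Mul(Add(-956, Mul(9, 7)), Rational(1, 1263)) = Mul(Add(-956, 63), Rational(1, 1263)) = Mul(-893, Rational(1, 1263)) = Rational(-893, 1263)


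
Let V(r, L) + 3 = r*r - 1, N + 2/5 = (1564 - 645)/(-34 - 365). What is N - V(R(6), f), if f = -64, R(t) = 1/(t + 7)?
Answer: 435208/337155 ≈ 1.2908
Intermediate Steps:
N = -5393/1995 (N = -⅖ + (1564 - 645)/(-34 - 365) = -⅖ + 919/(-399) = -⅖ + 919*(-1/399) = -⅖ - 919/399 = -5393/1995 ≈ -2.7033)
R(t) = 1/(7 + t)
V(r, L) = -4 + r² (V(r, L) = -3 + (r*r - 1) = -3 + (r² - 1) = -3 + (-1 + r²) = -4 + r²)
N - V(R(6), f) = -5393/1995 - (-4 + (1/(7 + 6))²) = -5393/1995 - (-4 + (1/13)²) = -5393/1995 - (-4 + 1/169) = -5393/1995 - 1*(-675/169) = -5393/1995 + 675/169 = 435208/337155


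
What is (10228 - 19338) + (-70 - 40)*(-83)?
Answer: 20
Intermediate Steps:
(10228 - 19338) + (-70 - 40)*(-83) = -9110 - 110*(-83) = -9110 + 9130 = 20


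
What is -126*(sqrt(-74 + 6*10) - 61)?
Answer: 7686 - 126*I*sqrt(14) ≈ 7686.0 - 471.45*I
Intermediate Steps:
-126*(sqrt(-74 + 6*10) - 61) = -126*(sqrt(-74 + 60) - 61) = -126*(sqrt(-14) - 61) = -126*(I*sqrt(14) - 61) = -126*(-61 + I*sqrt(14)) = 7686 - 126*I*sqrt(14)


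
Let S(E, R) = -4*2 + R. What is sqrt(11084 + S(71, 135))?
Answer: sqrt(11211) ≈ 105.88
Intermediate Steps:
S(E, R) = -8 + R
sqrt(11084 + S(71, 135)) = sqrt(11084 + (-8 + 135)) = sqrt(11084 + 127) = sqrt(11211)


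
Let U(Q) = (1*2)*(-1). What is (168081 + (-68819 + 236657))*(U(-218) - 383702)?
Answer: -128893463976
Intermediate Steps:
U(Q) = -2 (U(Q) = 2*(-1) = -2)
(168081 + (-68819 + 236657))*(U(-218) - 383702) = (168081 + (-68819 + 236657))*(-2 - 383702) = (168081 + 167838)*(-383704) = 335919*(-383704) = -128893463976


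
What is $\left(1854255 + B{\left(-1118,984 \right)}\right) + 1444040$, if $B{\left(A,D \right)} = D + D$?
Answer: $3300263$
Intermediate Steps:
$B{\left(A,D \right)} = 2 D$
$\left(1854255 + B{\left(-1118,984 \right)}\right) + 1444040 = \left(1854255 + 2 \cdot 984\right) + 1444040 = \left(1854255 + 1968\right) + 1444040 = 1856223 + 1444040 = 3300263$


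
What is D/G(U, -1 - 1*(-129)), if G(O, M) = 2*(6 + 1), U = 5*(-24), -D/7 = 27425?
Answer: -27425/2 ≈ -13713.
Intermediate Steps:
D = -191975 (D = -7*27425 = -191975)
U = -120
G(O, M) = 14 (G(O, M) = 2*7 = 14)
D/G(U, -1 - 1*(-129)) = -191975/14 = -191975*1/14 = -27425/2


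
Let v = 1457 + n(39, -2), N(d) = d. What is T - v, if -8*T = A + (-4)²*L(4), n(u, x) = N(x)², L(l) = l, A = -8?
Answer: -1468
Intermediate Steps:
n(u, x) = x²
v = 1461 (v = 1457 + (-2)² = 1457 + 4 = 1461)
T = -7 (T = -(-8 + (-4)²*4)/8 = -(-8 + 16*4)/8 = -(-8 + 64)/8 = -⅛*56 = -7)
T - v = -7 - 1*1461 = -7 - 1461 = -1468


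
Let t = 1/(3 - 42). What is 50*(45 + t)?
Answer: 87700/39 ≈ 2248.7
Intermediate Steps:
t = -1/39 (t = 1/(-39) = -1/39 ≈ -0.025641)
50*(45 + t) = 50*(45 - 1/39) = 50*(1754/39) = 87700/39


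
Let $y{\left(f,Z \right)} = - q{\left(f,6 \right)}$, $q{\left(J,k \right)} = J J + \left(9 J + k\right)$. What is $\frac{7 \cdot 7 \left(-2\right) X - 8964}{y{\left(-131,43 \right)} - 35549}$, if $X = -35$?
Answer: $\frac{5534}{51537} \approx 0.10738$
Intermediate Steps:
$q{\left(J,k \right)} = k + J^{2} + 9 J$ ($q{\left(J,k \right)} = J^{2} + \left(k + 9 J\right) = k + J^{2} + 9 J$)
$y{\left(f,Z \right)} = -6 - f^{2} - 9 f$ ($y{\left(f,Z \right)} = - (6 + f^{2} + 9 f) = -6 - f^{2} - 9 f$)
$\frac{7 \cdot 7 \left(-2\right) X - 8964}{y{\left(-131,43 \right)} - 35549} = \frac{7 \cdot 7 \left(-2\right) \left(-35\right) - 8964}{\left(-6 - \left(-131\right)^{2} - -1179\right) - 35549} = \frac{7 \left(-14\right) \left(-35\right) - 8964}{\left(-6 - 17161 + 1179\right) - 35549} = \frac{\left(-98\right) \left(-35\right) - 8964}{\left(-6 - 17161 + 1179\right) - 35549} = \frac{3430 - 8964}{-15988 - 35549} = - \frac{5534}{-51537} = \left(-5534\right) \left(- \frac{1}{51537}\right) = \frac{5534}{51537}$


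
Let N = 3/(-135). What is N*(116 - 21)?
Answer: -19/9 ≈ -2.1111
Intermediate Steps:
N = -1/45 (N = 3*(-1/135) = -1/45 ≈ -0.022222)
N*(116 - 21) = -(116 - 21)/45 = -1/45*95 = -19/9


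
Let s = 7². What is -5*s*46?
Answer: -11270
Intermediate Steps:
s = 49
-5*s*46 = -5*49*46 = -245*46 = -11270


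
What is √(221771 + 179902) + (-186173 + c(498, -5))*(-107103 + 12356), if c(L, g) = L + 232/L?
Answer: 4380434166373/249 + √401673 ≈ 1.7592e+10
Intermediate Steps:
√(221771 + 179902) + (-186173 + c(498, -5))*(-107103 + 12356) = √(221771 + 179902) + (-186173 + (498 + 232/498))*(-107103 + 12356) = √401673 + (-186173 + (498 + 232*(1/498)))*(-94747) = √401673 + (-186173 + (498 + 116/249))*(-94747) = √401673 + (-186173 + 124118/249)*(-94747) = √401673 - 46232959/249*(-94747) = √401673 + 4380434166373/249 = 4380434166373/249 + √401673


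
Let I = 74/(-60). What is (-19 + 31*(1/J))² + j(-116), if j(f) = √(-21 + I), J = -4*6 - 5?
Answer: 338724/841 + I*√20010/30 ≈ 402.76 + 4.7152*I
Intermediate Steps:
I = -37/30 (I = 74*(-1/60) = -37/30 ≈ -1.2333)
J = -29 (J = -24 - 5 = -29)
j(f) = I*√20010/30 (j(f) = √(-21 - 37/30) = √(-667/30) = I*√20010/30)
(-19 + 31*(1/J))² + j(-116) = (-19 + 31*(1/(-29)))² + I*√20010/30 = (-19 + 31*(1*(-1/29)))² + I*√20010/30 = (-19 + 31*(-1/29))² + I*√20010/30 = (-19 - 31/29)² + I*√20010/30 = (-582/29)² + I*√20010/30 = 338724/841 + I*√20010/30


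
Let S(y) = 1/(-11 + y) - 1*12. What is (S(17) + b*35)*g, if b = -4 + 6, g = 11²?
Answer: 42229/6 ≈ 7038.2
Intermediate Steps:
g = 121
b = 2
S(y) = -12 + 1/(-11 + y) (S(y) = 1/(-11 + y) - 12 = -12 + 1/(-11 + y))
(S(17) + b*35)*g = ((133 - 12*17)/(-11 + 17) + 2*35)*121 = ((133 - 204)/6 + 70)*121 = ((⅙)*(-71) + 70)*121 = (-71/6 + 70)*121 = (349/6)*121 = 42229/6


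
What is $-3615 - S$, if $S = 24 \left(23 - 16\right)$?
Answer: $-3783$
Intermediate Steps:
$S = 168$ ($S = 24 \cdot 7 = 168$)
$-3615 - S = -3615 - 168 = -3783$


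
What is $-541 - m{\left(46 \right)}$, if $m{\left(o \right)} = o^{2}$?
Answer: $-2657$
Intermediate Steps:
$-541 - m{\left(46 \right)} = -541 - 46^{2} = -541 - 2116 = -2657$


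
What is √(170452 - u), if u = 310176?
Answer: 2*I*√34931 ≈ 373.8*I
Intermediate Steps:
√(170452 - u) = √(170452 - 1*310176) = √(170452 - 310176) = √(-139724) = 2*I*√34931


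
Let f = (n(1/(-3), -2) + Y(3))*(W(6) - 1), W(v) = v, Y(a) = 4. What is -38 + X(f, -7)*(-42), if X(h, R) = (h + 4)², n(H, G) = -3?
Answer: -3440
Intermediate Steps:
f = 5 (f = (-3 + 4)*(6 - 1) = 1*5 = 5)
X(h, R) = (4 + h)²
-38 + X(f, -7)*(-42) = -38 + (4 + 5)²*(-42) = -38 + 9²*(-42) = -38 + 81*(-42) = -38 - 3402 = -3440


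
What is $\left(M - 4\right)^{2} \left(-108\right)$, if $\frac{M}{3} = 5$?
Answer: $-13068$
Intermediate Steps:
$M = 15$ ($M = 3 \cdot 5 = 15$)
$\left(M - 4\right)^{2} \left(-108\right) = \left(15 - 4\right)^{2} \left(-108\right) = 11^{2} \left(-108\right) = 121 \left(-108\right) = -13068$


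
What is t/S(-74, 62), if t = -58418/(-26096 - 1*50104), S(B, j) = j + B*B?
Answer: 29209/210997800 ≈ 0.00013843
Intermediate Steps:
S(B, j) = j + B²
t = 29209/38100 (t = -58418/(-26096 - 50104) = -58418/(-76200) = -58418*(-1/76200) = 29209/38100 ≈ 0.76664)
t/S(-74, 62) = 29209/(38100*(62 + (-74)²)) = 29209/(38100*(62 + 5476)) = (29209/38100)/5538 = (29209/38100)*(1/5538) = 29209/210997800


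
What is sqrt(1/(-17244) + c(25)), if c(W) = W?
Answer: sqrt(206496421)/2874 ≈ 5.0000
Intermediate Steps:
sqrt(1/(-17244) + c(25)) = sqrt(1/(-17244) + 25) = sqrt(-1/17244 + 25) = sqrt(431099/17244) = sqrt(206496421)/2874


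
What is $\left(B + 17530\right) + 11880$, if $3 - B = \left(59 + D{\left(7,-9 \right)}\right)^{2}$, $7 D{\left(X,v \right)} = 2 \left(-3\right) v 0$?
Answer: $25932$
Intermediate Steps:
$D{\left(X,v \right)} = 0$ ($D{\left(X,v \right)} = \frac{2 \left(-3\right) v 0}{7} = \frac{- 6 v 0}{7} = \frac{1}{7} \cdot 0 = 0$)
$B = -3478$ ($B = 3 - \left(59 + 0\right)^{2} = 3 - 59^{2} = 3 - 3481 = -3478$)
$\left(B + 17530\right) + 11880 = \left(-3478 + 17530\right) + 11880 = 14052 + 11880 = 25932$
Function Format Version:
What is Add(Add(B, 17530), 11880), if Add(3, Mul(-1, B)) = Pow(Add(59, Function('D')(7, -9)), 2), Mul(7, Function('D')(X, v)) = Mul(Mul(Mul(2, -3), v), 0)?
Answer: 25932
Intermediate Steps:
Function('D')(X, v) = 0 (Function('D')(X, v) = Mul(Rational(1, 7), Mul(Mul(Mul(2, -3), v), 0)) = Mul(Rational(1, 7), Mul(Mul(-6, v), 0)) = Mul(Rational(1, 7), 0) = 0)
B = -3478 (B = Add(3, Mul(-1, Pow(Add(59, 0), 2))) = Add(3, Mul(-1, Pow(59, 2))) = Add(3, Mul(-1, 3481)) = Add(3, -3481) = -3478)
Add(Add(B, 17530), 11880) = Add(Add(-3478, 17530), 11880) = Add(14052, 11880) = 25932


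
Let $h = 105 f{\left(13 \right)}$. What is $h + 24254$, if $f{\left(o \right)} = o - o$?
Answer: $24254$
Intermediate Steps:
$f{\left(o \right)} = 0$
$h = 0$ ($h = 105 \cdot 0 = 0$)
$h + 24254 = 0 + 24254 = 24254$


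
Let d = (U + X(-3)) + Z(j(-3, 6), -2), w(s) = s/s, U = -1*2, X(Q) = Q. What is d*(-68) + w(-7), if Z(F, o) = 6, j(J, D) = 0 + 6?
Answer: -67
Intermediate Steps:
j(J, D) = 6
U = -2
w(s) = 1
d = 1 (d = (-2 - 3) + 6 = -5 + 6 = 1)
d*(-68) + w(-7) = 1*(-68) + 1 = -68 + 1 = -67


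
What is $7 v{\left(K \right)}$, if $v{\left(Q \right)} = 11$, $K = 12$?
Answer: $77$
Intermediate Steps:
$7 v{\left(K \right)} = 7 \cdot 11 = 77$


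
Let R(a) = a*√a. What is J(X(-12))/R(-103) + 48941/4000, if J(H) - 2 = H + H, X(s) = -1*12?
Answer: 48941/4000 - 22*I*√103/10609 ≈ 12.235 - 0.021046*I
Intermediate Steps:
X(s) = -12
R(a) = a^(3/2)
J(H) = 2 + 2*H (J(H) = 2 + (H + H) = 2 + 2*H)
J(X(-12))/R(-103) + 48941/4000 = (2 + 2*(-12))/((-103)^(3/2)) + 48941/4000 = (2 - 24)/((-103*I*√103)) + 48941*(1/4000) = -22*I*√103/10609 + 48941/4000 = 48941/4000 - 22*I*√103/10609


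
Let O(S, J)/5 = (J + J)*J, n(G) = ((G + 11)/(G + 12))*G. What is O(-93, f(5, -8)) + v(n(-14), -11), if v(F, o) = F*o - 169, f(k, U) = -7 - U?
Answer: 72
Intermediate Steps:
n(G) = G*(11 + G)/(12 + G) (n(G) = ((11 + G)/(12 + G))*G = G*(11 + G)/(12 + G))
v(F, o) = -169 + F*o
O(S, J) = 10*J² (O(S, J) = 5*((J + J)*J) = 5*((2*J)*J) = 5*(2*J²) = 10*J²)
O(-93, f(5, -8)) + v(n(-14), -11) = 10*(-7 - 1*(-8))² + (-169 - 14*(11 - 14)/(12 - 14)*(-11)) = 10*(-7 + 8)² + (-169 - 14*(-3)/(-2)*(-11)) = 10*1² + (-169 - 14*(-½)*(-3)*(-11)) = 10*1 + (-169 - 21*(-11)) = 10 + (-169 + 231) = 10 + 62 = 72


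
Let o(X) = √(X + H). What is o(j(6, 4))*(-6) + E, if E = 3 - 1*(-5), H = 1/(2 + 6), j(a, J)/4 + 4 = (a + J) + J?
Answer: 8 - 3*√642/2 ≈ -30.007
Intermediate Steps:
j(a, J) = -16 + 4*a + 8*J (j(a, J) = -16 + 4*((a + J) + J) = -16 + 4*((J + a) + J) = -16 + 4*(a + 2*J) = -16 + (4*a + 8*J) = -16 + 4*a + 8*J)
H = ⅛ (H = 1/8 = ⅛ ≈ 0.12500)
E = 8 (E = 3 + 5 = 8)
o(X) = √(⅛ + X) (o(X) = √(X + ⅛) = √(⅛ + X))
o(j(6, 4))*(-6) + E = (√(2 + 16*(-16 + 4*6 + 8*4))/4)*(-6) + 8 = (√(2 + 16*(-16 + 24 + 32))/4)*(-6) + 8 = (√(2 + 16*40)/4)*(-6) + 8 = (√(2 + 640)/4)*(-6) + 8 = (√642/4)*(-6) + 8 = -3*√642/2 + 8 = 8 - 3*√642/2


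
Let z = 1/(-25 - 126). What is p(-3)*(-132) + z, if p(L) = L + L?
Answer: 119591/151 ≈ 791.99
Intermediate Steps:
p(L) = 2*L
z = -1/151 (z = 1/(-151) = -1/151 ≈ -0.0066225)
p(-3)*(-132) + z = (2*(-3))*(-132) - 1/151 = -6*(-132) - 1/151 = 792 - 1/151 = 119591/151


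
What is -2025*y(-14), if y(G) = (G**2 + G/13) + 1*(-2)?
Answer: -5078700/13 ≈ -3.9067e+5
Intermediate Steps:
y(G) = -2 + G**2 + G/13 (y(G) = (G**2 + G/13) - 2 = -2 + G**2 + G/13)
-2025*y(-14) = -2025*(-2 + (-14)**2 + (1/13)*(-14)) = -2025*(-2 + 196 - 14/13) = -2025*2508/13 = -5078700/13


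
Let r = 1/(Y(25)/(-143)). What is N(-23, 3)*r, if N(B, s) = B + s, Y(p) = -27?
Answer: -2860/27 ≈ -105.93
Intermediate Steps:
r = 143/27 (r = 1/(-27/(-143)) = 1/(-27*(-1/143)) = 1/(27/143) = 143/27 ≈ 5.2963)
N(-23, 3)*r = (-23 + 3)*(143/27) = -20*143/27 = -2860/27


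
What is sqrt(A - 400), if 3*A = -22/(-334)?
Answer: I*sqrt(100394889)/501 ≈ 19.999*I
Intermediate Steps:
A = 11/501 (A = (-22/(-334))/3 = (-22*(-1/334))/3 = (1/3)*(11/167) = 11/501 ≈ 0.021956)
sqrt(A - 400) = sqrt(11/501 - 400) = sqrt(-200389/501) = I*sqrt(100394889)/501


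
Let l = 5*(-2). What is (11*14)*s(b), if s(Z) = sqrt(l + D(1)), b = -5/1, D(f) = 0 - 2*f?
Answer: 308*I*sqrt(3) ≈ 533.47*I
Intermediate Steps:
D(f) = -2*f
l = -10
b = -5 (b = -5*1 = -5)
s(Z) = 2*I*sqrt(3) (s(Z) = sqrt(-10 - 2*1) = sqrt(-10 - 2) = sqrt(-12) = 2*I*sqrt(3))
(11*14)*s(b) = (11*14)*(2*I*sqrt(3)) = 154*(2*I*sqrt(3)) = 308*I*sqrt(3)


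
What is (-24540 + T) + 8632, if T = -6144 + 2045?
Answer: -20007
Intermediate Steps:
T = -4099
(-24540 + T) + 8632 = (-24540 - 4099) + 8632 = -28639 + 8632 = -20007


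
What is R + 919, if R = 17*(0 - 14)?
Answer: 681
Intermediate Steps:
R = -238 (R = 17*(-14) = -238)
R + 919 = -238 + 919 = 681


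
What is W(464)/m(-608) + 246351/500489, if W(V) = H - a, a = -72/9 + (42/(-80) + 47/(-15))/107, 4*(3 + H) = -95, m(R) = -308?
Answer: 99502021709/179935805280 ≈ 0.55299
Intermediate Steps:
H = -107/4 (H = -3 + (¼)*(-95) = -3 - 95/4 = -107/4 ≈ -26.750)
a = -103159/12840 (a = -72*⅑ + (42*(-1/80) + 47*(-1/15))*(1/107) = -8 + (-21/40 - 47/15)*(1/107) = -8 - 439/120*1/107 = -8 - 439/12840 = -103159/12840 ≈ -8.0342)
W(V) = -240311/12840 (W(V) = -107/4 - 1*(-103159/12840) = -107/4 + 103159/12840 = -240311/12840)
W(464)/m(-608) + 246351/500489 = -240311/12840/(-308) + 246351/500489 = -240311/12840*(-1/308) + 246351*(1/500489) = 240311/3954720 + 246351/500489 = 99502021709/179935805280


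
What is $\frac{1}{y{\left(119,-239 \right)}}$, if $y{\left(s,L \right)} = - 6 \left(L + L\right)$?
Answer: $\frac{1}{2868} \approx 0.00034868$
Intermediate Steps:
$y{\left(s,L \right)} = - 12 L$ ($y{\left(s,L \right)} = - 6 \cdot 2 L = - 12 L$)
$\frac{1}{y{\left(119,-239 \right)}} = \frac{1}{\left(-12\right) \left(-239\right)} = \frac{1}{2868}$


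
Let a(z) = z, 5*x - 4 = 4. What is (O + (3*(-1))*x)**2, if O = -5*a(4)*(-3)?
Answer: 76176/25 ≈ 3047.0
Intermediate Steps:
x = 8/5 (x = 4/5 + (1/5)*4 = 4/5 + 4/5 = 8/5 ≈ 1.6000)
O = 60 (O = -5*4*(-3) = -20*(-3) = 60)
(O + (3*(-1))*x)**2 = (60 + (3*(-1))*(8/5))**2 = (60 - 3*8/5)**2 = (60 - 24/5)**2 = (276/5)**2 = 76176/25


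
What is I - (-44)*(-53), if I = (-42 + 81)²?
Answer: -811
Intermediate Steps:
I = 1521 (I = 39² = 1521)
I - (-44)*(-53) = 1521 - (-44)*(-53) = 1521 - 1*2332 = 1521 - 2332 = -811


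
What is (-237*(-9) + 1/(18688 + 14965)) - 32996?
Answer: -1038632538/33653 ≈ -30863.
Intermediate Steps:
(-237*(-9) + 1/(18688 + 14965)) - 32996 = (2133 + 1/33653) - 32996 = 71781850/33653 - 32996 = -1038632538/33653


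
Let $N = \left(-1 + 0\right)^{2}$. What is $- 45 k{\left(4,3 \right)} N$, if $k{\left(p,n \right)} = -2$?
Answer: $90$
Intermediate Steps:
$N = 1$ ($N = \left(-1\right)^{2} = 1$)
$- 45 k{\left(4,3 \right)} N = \left(-45\right) \left(-2\right) 1 = 90 \cdot 1 = 90$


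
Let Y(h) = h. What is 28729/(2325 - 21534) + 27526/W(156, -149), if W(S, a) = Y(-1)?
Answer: -528775663/19209 ≈ -27528.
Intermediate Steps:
W(S, a) = -1
28729/(2325 - 21534) + 27526/W(156, -149) = 28729/(2325 - 21534) + 27526/(-1) = 28729/(-19209) + 27526*(-1) = 28729*(-1/19209) - 27526 = -28729/19209 - 27526 = -528775663/19209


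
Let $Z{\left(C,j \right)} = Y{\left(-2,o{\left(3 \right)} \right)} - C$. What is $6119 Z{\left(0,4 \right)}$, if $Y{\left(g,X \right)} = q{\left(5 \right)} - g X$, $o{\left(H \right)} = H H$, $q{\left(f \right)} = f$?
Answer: $140737$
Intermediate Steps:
$o{\left(H \right)} = H^{2}$
$Y{\left(g,X \right)} = 5 - X g$ ($Y{\left(g,X \right)} = 5 - g X = 5 - X g$)
$Z{\left(C,j \right)} = 23 - C$ ($Z{\left(C,j \right)} = \left(5 - 3^{2} \left(-2\right)\right) - C = \left(5 - 9 \left(-2\right)\right) - C = \left(5 + 18\right) - C = 23 - C$)
$6119 Z{\left(0,4 \right)} = 6119 \left(23 - 0\right) = 6119 \left(23 + 0\right) = 6119 \cdot 23 = 140737$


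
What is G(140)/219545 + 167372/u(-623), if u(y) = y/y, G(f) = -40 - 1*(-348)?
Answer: 36745686048/219545 ≈ 1.6737e+5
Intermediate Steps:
G(f) = 308 (G(f) = -40 + 348 = 308)
u(y) = 1
G(140)/219545 + 167372/u(-623) = 308/219545 + 167372/1 = 308*(1/219545) + 167372*1 = 308/219545 + 167372 = 36745686048/219545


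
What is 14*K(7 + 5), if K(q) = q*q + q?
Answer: 2184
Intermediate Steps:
K(q) = q + q² (K(q) = q² + q = q + q²)
14*K(7 + 5) = 14*((7 + 5)*(1 + (7 + 5))) = 14*(12*(1 + 12)) = 14*(12*13) = 14*156 = 2184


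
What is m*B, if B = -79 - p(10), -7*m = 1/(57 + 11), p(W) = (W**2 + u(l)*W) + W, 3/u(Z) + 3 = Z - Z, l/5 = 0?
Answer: 179/476 ≈ 0.37605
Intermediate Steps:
l = 0 (l = 5*0 = 0)
u(Z) = -1 (u(Z) = 3/(-3 + (Z - Z)) = 3/(-3 + 0) = 3/(-3) = 3*(-1/3) = -1)
p(W) = W**2 (p(W) = (W**2 - W) + W = W**2)
m = -1/476 (m = -1/(7*(57 + 11)) = -1/7/68 = -1/7*1/68 = -1/476 ≈ -0.0021008)
B = -179 (B = -79 - 1*10**2 = -79 - 1*100 = -79 - 100 = -179)
m*B = -1/476*(-179) = 179/476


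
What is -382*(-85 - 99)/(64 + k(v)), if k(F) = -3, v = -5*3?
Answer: 70288/61 ≈ 1152.3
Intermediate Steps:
v = -15
-382*(-85 - 99)/(64 + k(v)) = -382*(-85 - 99)/(64 - 3) = -(-70288)/61 = -382*(-184/61) = 70288/61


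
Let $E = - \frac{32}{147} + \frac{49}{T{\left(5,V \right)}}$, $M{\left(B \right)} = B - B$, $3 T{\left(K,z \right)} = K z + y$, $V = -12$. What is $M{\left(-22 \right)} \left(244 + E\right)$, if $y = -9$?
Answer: $0$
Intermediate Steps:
$T{\left(K,z \right)} = -3 + \frac{K z}{3}$ ($T{\left(K,z \right)} = \frac{K z - 9}{3} = \frac{-9 + K z}{3} = -3 + \frac{K z}{3}$)
$M{\left(B \right)} = 0$
$E = - \frac{7939}{3381}$ ($E = - \frac{32}{147} + \frac{49}{-3 + \frac{1}{3} \cdot 5 \left(-12\right)} = \left(-32\right) \frac{1}{147} + \frac{49}{-3 - 20} = - \frac{32}{147} + \frac{49}{-23} = - \frac{32}{147} + 49 \left(- \frac{1}{23}\right) = - \frac{32}{147} - \frac{49}{23} = - \frac{7939}{3381} \approx -2.3481$)
$M{\left(-22 \right)} \left(244 + E\right) = 0 \left(244 - \frac{7939}{3381}\right) = 0 \cdot \frac{817025}{3381} = 0$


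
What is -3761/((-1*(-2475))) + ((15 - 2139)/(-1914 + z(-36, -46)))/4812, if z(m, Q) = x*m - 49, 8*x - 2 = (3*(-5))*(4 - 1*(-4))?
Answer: -2159248477/1421224200 ≈ -1.5193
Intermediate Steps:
x = -59/4 (x = 1/4 + ((3*(-5))*(4 - 1*(-4)))/8 = 1/4 + (-15*(4 + 4))/8 = 1/4 + (-15*8)/8 = 1/4 + (1/8)*(-120) = 1/4 - 15 = -59/4 ≈ -14.750)
z(m, Q) = -49 - 59*m/4 (z(m, Q) = -59*m/4 - 49 = -49 - 59*m/4)
-3761/((-1*(-2475))) + ((15 - 2139)/(-1914 + z(-36, -46)))/4812 = -3761/((-1*(-2475))) + ((15 - 2139)/(-1914 + (-49 - 59/4*(-36))))/4812 = -3761/2475 - 2124/(-1914 + (-49 + 531))*(1/4812) = -3761*1/2475 - 2124/(-1914 + 482)*(1/4812) = -3761/2475 - 2124/(-1432)*(1/4812) = -3761/2475 - 2124*(-1/1432)*(1/4812) = -3761/2475 + (531/358)*(1/4812) = -3761/2475 + 177/574232 = -2159248477/1421224200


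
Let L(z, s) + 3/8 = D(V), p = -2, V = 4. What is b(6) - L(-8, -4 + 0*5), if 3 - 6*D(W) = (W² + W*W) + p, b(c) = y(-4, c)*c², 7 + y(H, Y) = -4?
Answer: -3129/8 ≈ -391.13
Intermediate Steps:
y(H, Y) = -11 (y(H, Y) = -7 - 4 = -11)
b(c) = -11*c²
D(W) = ⅚ - W²/3 (D(W) = ½ - ((W² + W*W) - 2)/6 = ½ - ((W² + W²) - 2)/6 = ½ - (2*W² - 2)/6 = ½ - (-2 + 2*W²)/6 = ½ + (⅓ - W²/3) = ⅚ - W²/3)
L(z, s) = -39/8 (L(z, s) = -3/8 + (⅚ - ⅓*4²) = -3/8 + (⅚ - ⅓*16) = -3/8 + (⅚ - 16/3) = -3/8 - 9/2 = -39/8)
b(6) - L(-8, -4 + 0*5) = -11*6² - 1*(-39/8) = -11*36 + 39/8 = -396 + 39/8 = -3129/8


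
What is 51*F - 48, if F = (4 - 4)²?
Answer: -48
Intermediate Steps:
F = 0 (F = 0² = 0)
51*F - 48 = 51*0 - 48 = 0 - 48 = -48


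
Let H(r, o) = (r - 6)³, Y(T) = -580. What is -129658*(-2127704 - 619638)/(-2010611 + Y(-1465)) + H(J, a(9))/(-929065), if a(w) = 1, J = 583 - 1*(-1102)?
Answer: -26189698144815353/143732858955 ≈ -1.8221e+5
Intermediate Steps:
J = 1685 (J = 583 + 1102 = 1685)
H(r, o) = (-6 + r)³
-129658*(-2127704 - 619638)/(-2010611 + Y(-1465)) + H(J, a(9))/(-929065) = -129658*(-2127704 - 619638)/(-2010611 - 580) + (-6 + 1685)³/(-929065) = -129658/((-2011191/(-2747342))) + 1679³*(-1/929065) = -129658/((-2011191*(-1/2747342))) + 4733169839*(-1/929065) = -129658/154707/211334 - 4733169839/929065 = -129658*211334/154707 - 4733169839/929065 = -27401143772/154707 - 4733169839/929065 = -26189698144815353/143732858955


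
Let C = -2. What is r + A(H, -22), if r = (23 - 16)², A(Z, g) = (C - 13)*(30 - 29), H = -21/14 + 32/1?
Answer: 34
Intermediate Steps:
H = 61/2 (H = -21*1/14 + 32*1 = -3/2 + 32 = 61/2 ≈ 30.500)
A(Z, g) = -15 (A(Z, g) = (-2 - 13)*(30 - 29) = -15*1 = -15)
r = 49 (r = 7² = 49)
r + A(H, -22) = 49 - 15 = 34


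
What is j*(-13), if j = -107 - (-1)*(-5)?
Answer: 1456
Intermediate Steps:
j = -112 (j = -107 - 1*5 = -107 - 5 = -112)
j*(-13) = -112*(-13) = 1456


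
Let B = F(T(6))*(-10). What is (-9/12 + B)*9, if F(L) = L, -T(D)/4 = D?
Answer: 8613/4 ≈ 2153.3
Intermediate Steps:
T(D) = -4*D
B = 240 (B = -4*6*(-10) = -24*(-10) = 240)
(-9/12 + B)*9 = (-9/12 + 240)*9 = (-9*1/12 + 240)*9 = (-3/4 + 240)*9 = (957/4)*9 = 8613/4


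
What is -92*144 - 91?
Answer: -13339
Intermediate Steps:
-92*144 - 91 = -13248 - 91 = -13339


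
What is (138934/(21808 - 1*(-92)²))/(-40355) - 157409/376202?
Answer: -21204140102687/50645923384560 ≈ -0.41867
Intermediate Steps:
(138934/(21808 - 1*(-92)²))/(-40355) - 157409/376202 = (138934/(21808 - 1*8464))*(-1/40355) - 157409*1/376202 = (138934/(21808 - 8464))*(-1/40355) - 157409/376202 = (138934/13344)*(-1/40355) - 157409/376202 = (138934*(1/13344))*(-1/40355) - 157409/376202 = (69467/6672)*(-1/40355) - 157409/376202 = -69467/269248560 - 157409/376202 = -21204140102687/50645923384560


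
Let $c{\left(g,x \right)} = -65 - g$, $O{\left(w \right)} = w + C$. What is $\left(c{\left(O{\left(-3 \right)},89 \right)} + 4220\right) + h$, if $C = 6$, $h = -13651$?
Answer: $-9499$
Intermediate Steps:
$O{\left(w \right)} = 6 + w$ ($O{\left(w \right)} = w + 6 = 6 + w$)
$\left(c{\left(O{\left(-3 \right)},89 \right)} + 4220\right) + h = \left(\left(-65 - \left(6 - 3\right)\right) + 4220\right) - 13651 = \left(\left(-65 - 3\right) + 4220\right) - 13651 = \left(-68 + 4220\right) - 13651 = 4152 - 13651 = -9499$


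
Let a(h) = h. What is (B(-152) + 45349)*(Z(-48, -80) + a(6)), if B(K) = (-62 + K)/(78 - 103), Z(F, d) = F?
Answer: -47625438/25 ≈ -1.9050e+6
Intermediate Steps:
B(K) = 62/25 - K/25 (B(K) = (-62 + K)/(-25) = (-62 + K)*(-1/25) = 62/25 - K/25)
(B(-152) + 45349)*(Z(-48, -80) + a(6)) = ((62/25 - 1/25*(-152)) + 45349)*(-48 + 6) = ((62/25 + 152/25) + 45349)*(-42) = (214/25 + 45349)*(-42) = (1133939/25)*(-42) = -47625438/25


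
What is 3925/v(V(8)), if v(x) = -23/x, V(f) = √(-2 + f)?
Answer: -3925*√6/23 ≈ -418.01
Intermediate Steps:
3925/v(V(8)) = 3925/((-23/√(-2 + 8))) = 3925/((-23*√6/6)) = 3925*(-√6/23) = -3925*√6/23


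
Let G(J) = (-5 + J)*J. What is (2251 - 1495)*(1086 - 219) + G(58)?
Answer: 658526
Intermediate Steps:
G(J) = J*(-5 + J)
(2251 - 1495)*(1086 - 219) + G(58) = (2251 - 1495)*(1086 - 219) + 58*(-5 + 58) = 756*867 + 58*53 = 655452 + 3074 = 658526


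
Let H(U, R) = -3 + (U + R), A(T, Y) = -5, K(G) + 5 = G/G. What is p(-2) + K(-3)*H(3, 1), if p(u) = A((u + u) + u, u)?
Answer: -9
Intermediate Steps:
K(G) = -4 (K(G) = -5 + G/G = -5 + 1 = -4)
p(u) = -5
H(U, R) = -3 + R + U (H(U, R) = -3 + (R + U) = -3 + R + U)
p(-2) + K(-3)*H(3, 1) = -5 - 4*(-3 + 1 + 3) = -5 - 4*1 = -5 - 4 = -9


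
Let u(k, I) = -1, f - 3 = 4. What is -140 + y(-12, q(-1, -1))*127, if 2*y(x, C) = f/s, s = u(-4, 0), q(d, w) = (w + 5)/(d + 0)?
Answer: -1169/2 ≈ -584.50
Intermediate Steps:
f = 7 (f = 3 + 4 = 7)
q(d, w) = (5 + w)/d
s = -1
y(x, C) = -7/2 (y(x, C) = (7/(-1))/2 = (7*(-1))/2 = (½)*(-7) = -7/2)
-140 + y(-12, q(-1, -1))*127 = -140 - 7/2*127 = -140 - 889/2 = -1169/2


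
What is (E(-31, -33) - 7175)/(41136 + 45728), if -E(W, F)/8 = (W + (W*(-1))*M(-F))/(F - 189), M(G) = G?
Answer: -792457/9641904 ≈ -0.082189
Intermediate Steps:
E(W, F) = -8*(W + F*W)/(-189 + F) (E(W, F) = -8*(W + (W*(-1))*(-F))/(F - 189) = -8*(W + (-W)*(-F))/(-189 + F) = -8*(W + F*W)/(-189 + F))
(E(-31, -33) - 7175)/(41136 + 45728) = (-8*(-31)*(1 - 33)/(-189 - 33) - 7175)/(41136 + 45728) = (-8*(-31)*(-32)/(-222) - 7175)/86864 = (-8*(-31)*(-1/222)*(-32) - 7175)*(1/86864) = (3968/111 - 7175)*(1/86864) = -792457/111*1/86864 = -792457/9641904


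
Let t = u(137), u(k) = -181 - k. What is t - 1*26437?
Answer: -26755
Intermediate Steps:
t = -318 (t = -181 - 1*137 = -181 - 137 = -318)
t - 1*26437 = -318 - 1*26437 = -318 - 26437 = -26755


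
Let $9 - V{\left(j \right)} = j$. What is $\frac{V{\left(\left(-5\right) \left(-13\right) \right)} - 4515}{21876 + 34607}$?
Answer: $- \frac{653}{8069} \approx -0.080927$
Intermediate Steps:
$V{\left(j \right)} = 9 - j$
$\frac{V{\left(\left(-5\right) \left(-13\right) \right)} - 4515}{21876 + 34607} = \frac{\left(9 - \left(-5\right) \left(-13\right)\right) - 4515}{21876 + 34607} = \frac{\left(9 - 65\right) - 4515}{56483} = \left(\left(9 - 65\right) - 4515\right) \frac{1}{56483} = \left(-56 - 4515\right) \frac{1}{56483} = \left(-4571\right) \frac{1}{56483} = - \frac{653}{8069}$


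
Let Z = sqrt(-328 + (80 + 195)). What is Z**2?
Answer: -53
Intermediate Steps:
Z = I*sqrt(53) (Z = sqrt(-328 + 275) = sqrt(-53) = I*sqrt(53) ≈ 7.2801*I)
Z**2 = (I*sqrt(53))**2 = -53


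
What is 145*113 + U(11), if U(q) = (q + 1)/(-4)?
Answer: 16382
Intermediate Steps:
U(q) = -¼ - q/4 (U(q) = (1 + q)*(-¼) = -¼ - q/4)
145*113 + U(11) = 145*113 + (-¼ - ¼*11) = 16385 + (-¼ - 11/4) = 16385 - 3 = 16382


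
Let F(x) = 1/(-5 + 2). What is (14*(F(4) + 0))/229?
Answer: -14/687 ≈ -0.020378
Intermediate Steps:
F(x) = -⅓ (F(x) = 1/(-3) = -⅓)
(14*(F(4) + 0))/229 = (14*(-⅓ + 0))/229 = (14*(-⅓))*(1/229) = -14/3*1/229 = -14/687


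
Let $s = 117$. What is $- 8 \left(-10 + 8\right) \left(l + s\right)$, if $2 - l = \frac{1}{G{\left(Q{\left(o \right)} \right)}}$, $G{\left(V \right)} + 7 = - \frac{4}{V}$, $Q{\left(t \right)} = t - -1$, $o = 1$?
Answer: $\frac{17152}{9} \approx 1905.8$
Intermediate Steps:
$Q{\left(t \right)} = 1 + t$ ($Q{\left(t \right)} = t + 1 = 1 + t$)
$G{\left(V \right)} = -7 - \frac{4}{V}$
$l = \frac{19}{9}$ ($l = 2 - \frac{1}{-7 - \frac{4}{1 + 1}} = 2 - \frac{1}{-7 - \frac{4}{2}} = 2 - \frac{1}{-7 - 2} = 2 - \frac{1}{-9} = 2 - - \frac{1}{9} = 2 + \frac{1}{9} = \frac{19}{9} \approx 2.1111$)
$- 8 \left(-10 + 8\right) \left(l + s\right) = - 8 \left(-10 + 8\right) \left(\frac{19}{9} + 117\right) = \left(-8\right) \left(-2\right) \frac{1072}{9} = 16 \cdot \frac{1072}{9} = \frac{17152}{9}$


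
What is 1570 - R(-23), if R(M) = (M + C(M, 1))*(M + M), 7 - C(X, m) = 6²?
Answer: -822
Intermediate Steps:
C(X, m) = -29 (C(X, m) = 7 - 1*6² = 7 - 1*36 = 7 - 36 = -29)
R(M) = 2*M*(-29 + M) (R(M) = (M - 29)*(M + M) = (-29 + M)*(2*M) = 2*M*(-29 + M))
1570 - R(-23) = 1570 - 2*(-23)*(-29 - 23) = 1570 - 2*(-23)*(-52) = 1570 - 1*2392 = 1570 - 2392 = -822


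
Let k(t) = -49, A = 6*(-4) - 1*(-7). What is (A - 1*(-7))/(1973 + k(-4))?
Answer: -5/962 ≈ -0.0051975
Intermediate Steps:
A = -17 (A = -24 + 7 = -17)
(A - 1*(-7))/(1973 + k(-4)) = (-17 - 1*(-7))/(1973 - 49) = (-17 + 7)/1924 = (1/1924)*(-10) = -5/962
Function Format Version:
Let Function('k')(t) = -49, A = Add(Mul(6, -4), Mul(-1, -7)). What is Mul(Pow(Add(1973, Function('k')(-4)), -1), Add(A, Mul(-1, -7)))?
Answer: Rational(-5, 962) ≈ -0.0051975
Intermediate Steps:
A = -17 (A = Add(-24, 7) = -17)
Mul(Pow(Add(1973, Function('k')(-4)), -1), Add(A, Mul(-1, -7))) = Mul(Pow(Add(1973, -49), -1), Add(-17, Mul(-1, -7))) = Mul(Pow(1924, -1), Add(-17, 7)) = Mul(Rational(1, 1924), -10) = Rational(-5, 962)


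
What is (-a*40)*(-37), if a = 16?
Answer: 23680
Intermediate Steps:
(-a*40)*(-37) = (-1*16*40)*(-37) = -16*40*(-37) = -640*(-37) = 23680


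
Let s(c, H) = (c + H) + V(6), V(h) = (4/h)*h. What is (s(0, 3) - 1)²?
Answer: 36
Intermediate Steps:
V(h) = 4
s(c, H) = 4 + H + c (s(c, H) = (c + H) + 4 = (H + c) + 4 = 4 + H + c)
(s(0, 3) - 1)² = ((4 + 3 + 0) - 1)² = (7 - 1)² = 6² = 36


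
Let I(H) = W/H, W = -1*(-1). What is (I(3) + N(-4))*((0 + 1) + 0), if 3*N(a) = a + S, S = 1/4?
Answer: -11/12 ≈ -0.91667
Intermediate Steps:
S = ¼ ≈ 0.25000
W = 1
I(H) = 1/H
N(a) = 1/12 + a/3 (N(a) = (a + ¼)/3 = (¼ + a)/3 = 1/12 + a/3)
(I(3) + N(-4))*((0 + 1) + 0) = (1/3 + (1/12 + (⅓)*(-4)))*((0 + 1) + 0) = (⅓ + (1/12 - 4/3))*(1 + 0) = (⅓ - 5/4)*1 = -11/12*1 = -11/12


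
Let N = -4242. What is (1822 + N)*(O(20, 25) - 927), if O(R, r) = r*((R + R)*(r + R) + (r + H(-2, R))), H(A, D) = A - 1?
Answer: -107987660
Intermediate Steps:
H(A, D) = -1 + A
O(R, r) = r*(-3 + r + 2*R*(R + r)) (O(R, r) = r*((R + R)*(r + R) + (r + (-1 - 2))) = r*((2*R)*(R + r) + (r - 3)) = r*(2*R*(R + r) + (-3 + r)) = r*(-3 + r + 2*R*(R + r)))
(1822 + N)*(O(20, 25) - 927) = (1822 - 4242)*(25*(-3 + 25 + 2*20² + 2*20*25) - 927) = -2420*(25*(-3 + 25 + 2*400 + 1000) - 927) = -2420*(25*(-3 + 25 + 800 + 1000) - 927) = -2420*(25*1822 - 927) = -2420*(45550 - 927) = -2420*44623 = -107987660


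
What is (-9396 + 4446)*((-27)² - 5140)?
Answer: 21834450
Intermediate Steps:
(-9396 + 4446)*((-27)² - 5140) = -4950*(729 - 5140) = -4950*(-4411) = 21834450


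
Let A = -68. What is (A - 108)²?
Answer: 30976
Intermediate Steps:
(A - 108)² = (-68 - 108)² = (-176)² = 30976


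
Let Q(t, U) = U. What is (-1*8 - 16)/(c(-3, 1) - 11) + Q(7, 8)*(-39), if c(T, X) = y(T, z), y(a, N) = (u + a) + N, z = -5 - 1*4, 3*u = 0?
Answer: -7152/23 ≈ -310.96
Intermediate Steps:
u = 0 (u = (⅓)*0 = 0)
z = -9 (z = -5 - 4 = -9)
y(a, N) = N + a (y(a, N) = (0 + a) + N = a + N = N + a)
c(T, X) = -9 + T
(-1*8 - 16)/(c(-3, 1) - 11) + Q(7, 8)*(-39) = (-1*8 - 16)/((-9 - 3) - 11) + 8*(-39) = (-8 - 16)/(-12 - 11) - 312 = -24/(-23) - 312 = -24*(-1/23) - 312 = 24/23 - 312 = -7152/23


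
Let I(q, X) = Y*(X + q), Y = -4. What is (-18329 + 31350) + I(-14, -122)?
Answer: 13565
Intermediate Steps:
I(q, X) = -4*X - 4*q (I(q, X) = -4*(X + q) = -4*X - 4*q)
(-18329 + 31350) + I(-14, -122) = (-18329 + 31350) + (-4*(-122) - 4*(-14)) = 13021 + (488 + 56) = 13021 + 544 = 13565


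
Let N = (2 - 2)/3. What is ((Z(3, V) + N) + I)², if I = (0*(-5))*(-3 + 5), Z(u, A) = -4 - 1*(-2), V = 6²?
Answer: 4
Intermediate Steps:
V = 36
Z(u, A) = -2 (Z(u, A) = -4 + 2 = -2)
N = 0 (N = 0*(⅓) = 0)
I = 0 (I = 0*2 = 0)
((Z(3, V) + N) + I)² = ((-2 + 0) + 0)² = (-2 + 0)² = (-2)² = 4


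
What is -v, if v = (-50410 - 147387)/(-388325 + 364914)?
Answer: -197797/23411 ≈ -8.4489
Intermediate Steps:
v = 197797/23411 (v = -197797/(-23411) = -197797*(-1/23411) = 197797/23411 ≈ 8.4489)
-v = -1*197797/23411 = -197797/23411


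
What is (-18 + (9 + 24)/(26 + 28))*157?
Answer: -49141/18 ≈ -2730.1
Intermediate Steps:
(-18 + (9 + 24)/(26 + 28))*157 = (-18 + 33/54)*157 = (-18 + 33*(1/54))*157 = (-18 + 11/18)*157 = -313/18*157 = -49141/18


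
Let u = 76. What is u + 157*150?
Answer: 23626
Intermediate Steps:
u + 157*150 = 76 + 157*150 = 76 + 23550 = 23626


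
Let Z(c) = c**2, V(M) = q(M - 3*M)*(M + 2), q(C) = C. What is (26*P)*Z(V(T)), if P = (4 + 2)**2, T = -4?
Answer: 239616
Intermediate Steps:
P = 36 (P = 6**2 = 36)
V(M) = -2*M*(2 + M) (V(M) = (M - 3*M)*(M + 2) = (-2*M)*(2 + M) = -2*M*(2 + M))
(26*P)*Z(V(T)) = (26*36)*(-2*(-4)*(2 - 4))**2 = 936*(-2*(-4)*(-2))**2 = 936*(-16)**2 = 936*256 = 239616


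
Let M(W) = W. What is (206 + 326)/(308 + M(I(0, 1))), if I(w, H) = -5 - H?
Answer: 266/151 ≈ 1.7616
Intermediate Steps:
(206 + 326)/(308 + M(I(0, 1))) = (206 + 326)/(308 + (-5 - 1*1)) = 532/(308 + (-5 - 1)) = 532/(308 - 6) = 532/302 = 532*(1/302) = 266/151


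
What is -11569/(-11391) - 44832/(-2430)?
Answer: 29932999/1537785 ≈ 19.465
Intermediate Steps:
-11569/(-11391) - 44832/(-2430) = -11569*(-1/11391) - 44832*(-1/2430) = 11569/11391 + 7472/405 = 29932999/1537785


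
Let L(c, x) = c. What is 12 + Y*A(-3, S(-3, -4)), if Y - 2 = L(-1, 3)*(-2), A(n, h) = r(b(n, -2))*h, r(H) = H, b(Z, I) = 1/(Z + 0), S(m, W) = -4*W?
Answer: -28/3 ≈ -9.3333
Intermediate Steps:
b(Z, I) = 1/Z
A(n, h) = h/n
Y = 4 (Y = 2 - 1*(-2) = 2 + 2 = 4)
12 + Y*A(-3, S(-3, -4)) = 12 + 4*(-4*(-4)/(-3)) = 12 + 4*(16*(-⅓)) = 12 + 4*(-16/3) = 12 - 64/3 = -28/3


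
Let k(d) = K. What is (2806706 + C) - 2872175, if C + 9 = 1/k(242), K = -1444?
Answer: -94550233/1444 ≈ -65478.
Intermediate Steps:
k(d) = -1444
C = -12997/1444 (C = -9 + 1/(-1444) = -9 - 1/1444 = -12997/1444 ≈ -9.0007)
(2806706 + C) - 2872175 = (2806706 - 12997/1444) - 2872175 = 4052870467/1444 - 2872175 = -94550233/1444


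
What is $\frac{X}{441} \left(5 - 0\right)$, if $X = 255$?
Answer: $\frac{425}{147} \approx 2.8912$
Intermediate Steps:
$\frac{X}{441} \left(5 - 0\right) = \frac{255}{441} \left(5 - 0\right) = 255 \cdot \frac{1}{441} \left(5 + 0\right) = \frac{85}{147} \cdot 5 = \frac{425}{147}$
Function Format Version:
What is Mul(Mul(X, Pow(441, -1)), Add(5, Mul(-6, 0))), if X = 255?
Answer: Rational(425, 147) ≈ 2.8912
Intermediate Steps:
Mul(Mul(X, Pow(441, -1)), Add(5, Mul(-6, 0))) = Mul(Mul(255, Pow(441, -1)), Add(5, Mul(-6, 0))) = Mul(Mul(255, Rational(1, 441)), Add(5, 0)) = Mul(Rational(85, 147), 5) = Rational(425, 147)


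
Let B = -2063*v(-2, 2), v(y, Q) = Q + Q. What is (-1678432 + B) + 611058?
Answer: -1075626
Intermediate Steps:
v(y, Q) = 2*Q
B = -8252 (B = -4126*2 = -2063*4 = -8252)
(-1678432 + B) + 611058 = (-1678432 - 8252) + 611058 = -1686684 + 611058 = -1075626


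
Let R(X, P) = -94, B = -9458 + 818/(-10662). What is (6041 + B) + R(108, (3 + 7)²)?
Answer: -18717550/5331 ≈ -3511.1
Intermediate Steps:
B = -50421007/5331 (B = -9458 + 818*(-1/10662) = -9458 - 409/5331 = -50421007/5331 ≈ -9458.1)
(6041 + B) + R(108, (3 + 7)²) = (6041 - 50421007/5331) - 94 = -18216436/5331 - 94 = -18717550/5331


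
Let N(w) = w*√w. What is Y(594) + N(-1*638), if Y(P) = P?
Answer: 594 - 638*I*√638 ≈ 594.0 - 16115.0*I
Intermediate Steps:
N(w) = w^(3/2)
Y(594) + N(-1*638) = 594 + (-1*638)^(3/2) = 594 + (-638)^(3/2) = 594 - 638*I*√638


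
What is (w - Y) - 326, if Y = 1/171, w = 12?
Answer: -53695/171 ≈ -314.01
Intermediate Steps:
Y = 1/171 ≈ 0.0058480
(w - Y) - 326 = (12 - 1*1/171) - 326 = (12 - 1/171) - 326 = 2051/171 - 326 = -53695/171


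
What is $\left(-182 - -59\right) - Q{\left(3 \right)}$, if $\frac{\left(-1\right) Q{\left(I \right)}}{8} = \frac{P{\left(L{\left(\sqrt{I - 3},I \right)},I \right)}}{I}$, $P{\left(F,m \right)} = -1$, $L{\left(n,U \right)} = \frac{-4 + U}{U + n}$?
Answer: $- \frac{377}{3} \approx -125.67$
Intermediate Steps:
$L{\left(n,U \right)} = \frac{-4 + U}{U + n}$
$Q{\left(I \right)} = \frac{8}{I}$ ($Q{\left(I \right)} = - 8 \left(- \frac{1}{I}\right) = \frac{8}{I}$)
$\left(-182 - -59\right) - Q{\left(3 \right)} = \left(-182 - -59\right) - \frac{8}{3} = \left(-182 + 59\right) - 8 \cdot \frac{1}{3} = -123 - \frac{8}{3} = - \frac{377}{3}$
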